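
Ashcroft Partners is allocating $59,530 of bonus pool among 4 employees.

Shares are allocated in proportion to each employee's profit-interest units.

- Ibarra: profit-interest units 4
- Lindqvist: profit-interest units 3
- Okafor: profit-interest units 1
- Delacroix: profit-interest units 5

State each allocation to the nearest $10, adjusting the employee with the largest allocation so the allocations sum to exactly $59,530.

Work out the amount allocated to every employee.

Ibarra: $18,320 | Lindqvist: $13,740 | Okafor: $4,580 | Delacroix: $22,890

Combined profit-interest units = 13.
Pro-rata amounts: Ibarra 4/13 × $59,530 = 18,316.92; Lindqvist 3/13 × $59,530 = 13,737.69; Okafor 1/13 × $59,530 = 4,579.23; Delacroix 5/13 × $59,530 = 22,896.15.
At nearest $10: Ibarra $18,320; Lindqvist $13,740; Okafor $4,580; Delacroix $22,900. Sum = $59,540.
Difference $59,530 − $59,540 = −$10 applied to largest allocation (Delacroix): Delacroix becomes $22,890.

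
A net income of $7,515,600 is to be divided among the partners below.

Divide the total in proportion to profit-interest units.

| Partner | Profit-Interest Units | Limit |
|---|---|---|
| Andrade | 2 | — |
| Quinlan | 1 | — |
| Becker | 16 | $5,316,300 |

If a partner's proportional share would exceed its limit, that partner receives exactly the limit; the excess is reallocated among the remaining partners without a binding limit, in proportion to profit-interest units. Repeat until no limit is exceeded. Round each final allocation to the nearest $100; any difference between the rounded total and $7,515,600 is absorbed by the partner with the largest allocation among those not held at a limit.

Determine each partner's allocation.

Andrade: $1,466,200; Quinlan: $733,100; Becker: $5,316,300

Combined profit-interest units = 19.
Pro-rata shares before constraints: Andrade 791,115.79; Quinlan 395,557.89; Becker 6,328,926.32.
Held at cap: Becker ($5,316,300); remaining pool $2,199,300 reallocated over remaining profit-interest units 3.
Shares after redistribution: Andrade 1,466,200.00 → $1,466,200; Quinlan 733,100.00 → $733,100.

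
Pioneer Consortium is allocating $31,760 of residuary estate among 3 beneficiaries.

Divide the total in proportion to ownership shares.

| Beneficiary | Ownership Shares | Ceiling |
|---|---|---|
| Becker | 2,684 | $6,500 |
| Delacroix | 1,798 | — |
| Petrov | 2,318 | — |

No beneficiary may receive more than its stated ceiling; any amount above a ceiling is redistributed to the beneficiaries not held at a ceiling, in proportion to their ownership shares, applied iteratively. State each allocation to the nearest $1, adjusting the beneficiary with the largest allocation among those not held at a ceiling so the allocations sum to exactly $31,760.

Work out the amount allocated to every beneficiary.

Becker: $6,500 · Delacroix: $11,034 · Petrov: $14,226

Sum of ownership shares: 6,800.
Proportional shares (ignoring caps): Becker 12,535.86; Delacroix 8,397.72; Petrov 10,826.42.
Cap binds for Becker ($6,500); residual $25,260 reallocated over remaining ownership shares 4,116.
Redistributed shares: Delacroix 11,034.37 → $11,034; Petrov 14,225.63 → $14,226.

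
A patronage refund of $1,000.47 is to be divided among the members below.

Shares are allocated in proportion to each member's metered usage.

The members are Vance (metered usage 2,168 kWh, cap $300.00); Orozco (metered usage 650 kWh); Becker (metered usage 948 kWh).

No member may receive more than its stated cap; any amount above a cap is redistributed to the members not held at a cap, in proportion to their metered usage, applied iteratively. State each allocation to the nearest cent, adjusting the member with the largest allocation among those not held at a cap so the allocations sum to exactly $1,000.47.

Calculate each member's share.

Total metered usage = 3,766.
Proportional shares (ignoring caps): Vance 575.9477; Orozco 172.6780; Becker 251.8443.
Capped: Vance ($300.00); balance $700.47 reallocated over remaining metered usage 1,598.
Redistributed shares: Orozco 284.9221 → $284.92; Becker 415.5479 → $415.55.

Vance: $300.00; Orozco: $284.92; Becker: $415.55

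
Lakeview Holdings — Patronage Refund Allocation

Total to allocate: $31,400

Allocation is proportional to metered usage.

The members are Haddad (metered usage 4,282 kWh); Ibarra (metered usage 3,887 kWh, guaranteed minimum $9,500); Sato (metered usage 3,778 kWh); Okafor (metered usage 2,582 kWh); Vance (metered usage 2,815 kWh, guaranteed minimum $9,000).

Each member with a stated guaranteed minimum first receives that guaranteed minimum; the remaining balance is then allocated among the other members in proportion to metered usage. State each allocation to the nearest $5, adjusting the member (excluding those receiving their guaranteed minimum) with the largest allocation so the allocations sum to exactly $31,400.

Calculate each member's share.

Fund the minimums — Ibarra $9,500; Vance $9,000. Remaining pool $12,900.
Remaining pool split over remaining metered usage 10,642: Haddad 5,190.55 → $5,190; Sato 4,579.61 → $4,580; Okafor 3,129.84 → $3,130.

Haddad: $5,190 | Ibarra: $9,500 | Sato: $4,580 | Okafor: $3,130 | Vance: $9,000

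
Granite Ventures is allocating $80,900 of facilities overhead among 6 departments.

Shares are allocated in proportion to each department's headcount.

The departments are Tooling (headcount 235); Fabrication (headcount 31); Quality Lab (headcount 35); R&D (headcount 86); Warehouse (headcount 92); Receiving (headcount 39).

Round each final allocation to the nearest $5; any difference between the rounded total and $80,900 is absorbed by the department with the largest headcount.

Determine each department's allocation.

Total headcount = 518.
Pro-rata amounts: Tooling 235/518 × $80,900 = 36,701.74; Fabrication 31/518 × $80,900 = 4,841.51; Quality Lab 35/518 × $80,900 = 5,466.22; R&D 86/518 × $80,900 = 13,431.27; Warehouse 92/518 × $80,900 = 14,368.34; Receiving 39/518 × $80,900 = 6,090.93.
Rounded to nearest $5: Tooling $36,700; Fabrication $4,840; Quality Lab $5,465; R&D $13,430; Warehouse $14,370; Receiving $6,090. Sum = $80,895.
Difference $80,900 − $80,895 = +$5 applied to largest headcount (Tooling): Tooling becomes $36,705.

Tooling: $36,705; Fabrication: $4,840; Quality Lab: $5,465; R&D: $13,430; Warehouse: $14,370; Receiving: $6,090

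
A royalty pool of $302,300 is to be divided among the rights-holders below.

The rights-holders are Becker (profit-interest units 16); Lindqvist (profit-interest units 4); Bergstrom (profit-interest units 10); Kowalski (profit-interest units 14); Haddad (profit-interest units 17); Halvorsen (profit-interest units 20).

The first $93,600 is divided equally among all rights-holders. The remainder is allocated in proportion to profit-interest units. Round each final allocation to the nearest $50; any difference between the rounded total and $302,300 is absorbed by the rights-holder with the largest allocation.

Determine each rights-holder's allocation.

Equal tier: $93,600 ÷ 6 = $15,600 apiece.
Remainder $208,700 by profit-interest units (total 81): Becker 41,224.69 → $41,200; Lindqvist 10,306.17 → $10,300; Bergstrom 25,765.43 → $25,750; Kowalski 36,071.60 → $36,050; Haddad 43,801.23 → $43,800; Halvorsen 51,530.86 → $51,550.
Rounding difference +$50 on remainder applied to Halvorsen.
Totals: Becker $15,600 + $41,200 = $56,800; Lindqvist $15,600 + $10,300 = $25,900; Bergstrom $15,600 + $25,750 = $41,350; Kowalski $15,600 + $36,050 = $51,650; Haddad $15,600 + $43,800 = $59,400; Halvorsen $15,600 + $51,600 = $67,200.

Becker: $56,800; Lindqvist: $25,900; Bergstrom: $41,350; Kowalski: $51,650; Haddad: $59,400; Halvorsen: $67,200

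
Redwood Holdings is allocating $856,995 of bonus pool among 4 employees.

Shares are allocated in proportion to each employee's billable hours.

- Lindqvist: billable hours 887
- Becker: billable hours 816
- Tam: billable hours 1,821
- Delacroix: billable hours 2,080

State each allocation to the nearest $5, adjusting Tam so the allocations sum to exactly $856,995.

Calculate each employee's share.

Sum of billable hours: 5,604.
Raw shares: Lindqvist 887/5,604 × $856,995 = 135,645.00; Becker 816/5,604 × $856,995 = 124,787.28; Tam 1,821/5,604 × $856,995 = 278,477.497; Delacroix 2,080/5,604 × $856,995 = 318,085.22.
Rounded to nearest $5: Lindqvist $135,645; Becker $124,785; Tam $278,475; Delacroix $318,085. Sum = $856,990.
Difference $856,995 − $856,990 = +$5 applied to Tam: Tam becomes $278,480.

Lindqvist: $135,645 · Becker: $124,785 · Tam: $278,480 · Delacroix: $318,085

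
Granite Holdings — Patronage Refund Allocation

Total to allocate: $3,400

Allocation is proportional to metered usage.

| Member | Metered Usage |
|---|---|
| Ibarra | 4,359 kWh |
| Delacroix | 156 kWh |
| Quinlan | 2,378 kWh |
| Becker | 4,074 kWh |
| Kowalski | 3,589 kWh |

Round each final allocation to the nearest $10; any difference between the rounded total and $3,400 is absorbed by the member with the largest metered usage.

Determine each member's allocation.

Ibarra: $1,010; Delacroix: $40; Quinlan: $560; Becker: $950; Kowalski: $840

Combined metered usage = 4,359 + 156 + 2,378 + 4,074 + 3,589 = 14,556.
Proportional shares: Ibarra 1,018.18; Delacroix 36.44; Quinlan 555.45; Becker 951.61; Kowalski 838.32.
Rounded to nearest $10: Ibarra $1,020; Delacroix $40; Quinlan $560; Becker $950; Kowalski $840. Sum = $3,410.
Difference $3,400 − $3,410 = −$10 applied to largest metered usage (Ibarra): Ibarra becomes $1,010.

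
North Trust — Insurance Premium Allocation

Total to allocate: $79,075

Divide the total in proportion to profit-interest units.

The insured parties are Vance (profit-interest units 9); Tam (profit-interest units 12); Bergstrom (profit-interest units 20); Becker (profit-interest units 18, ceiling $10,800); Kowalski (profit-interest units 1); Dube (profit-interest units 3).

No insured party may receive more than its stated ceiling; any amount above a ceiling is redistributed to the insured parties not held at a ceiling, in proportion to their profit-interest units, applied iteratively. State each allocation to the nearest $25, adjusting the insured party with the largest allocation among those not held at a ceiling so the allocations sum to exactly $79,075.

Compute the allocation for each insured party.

Vance: $13,650 | Tam: $18,200 | Bergstrom: $30,350 | Becker: $10,800 | Kowalski: $1,525 | Dube: $4,550

Combined profit-interest units = 63.
Unconstrained shares: Vance 11,296.43; Tam 15,061.90; Bergstrom 25,103.17; Becker 22,592.86; Kowalski 1,255.16; Dube 3,765.48.
Held at cap: Becker ($10,800); remaining pool $68,275 reallocated over remaining profit-interest units 45.
Remaining shares: Vance 13,655.00 → $13,650; Tam 18,206.67 → $18,200; Bergstrom 30,344.44 → $30,350; Kowalski 1,517.22 → $1,525; Dube 4,551.67 → $4,550.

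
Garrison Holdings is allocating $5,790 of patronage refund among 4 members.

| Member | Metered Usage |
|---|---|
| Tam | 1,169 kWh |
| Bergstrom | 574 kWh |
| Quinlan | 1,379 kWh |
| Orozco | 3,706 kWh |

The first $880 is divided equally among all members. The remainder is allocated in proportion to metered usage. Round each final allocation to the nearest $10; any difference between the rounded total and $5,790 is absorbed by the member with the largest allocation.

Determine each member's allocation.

Equal tier: $880 ÷ 4 = $220 apiece.
Remainder $4,910 by metered usage (total 6,828): Tam 840.63 → $840; Bergstrom 412.76 → $410; Quinlan 991.64 → $990; Orozco 2,664.98 → $2,660.
Rounding difference +$10 on remainder applied to Orozco.
Totals: Tam $220 + $840 = $1,060; Bergstrom $220 + $410 = $630; Quinlan $220 + $990 = $1,210; Orozco $220 + $2,670 = $2,890.

Tam: $1,060 · Bergstrom: $630 · Quinlan: $1,210 · Orozco: $2,890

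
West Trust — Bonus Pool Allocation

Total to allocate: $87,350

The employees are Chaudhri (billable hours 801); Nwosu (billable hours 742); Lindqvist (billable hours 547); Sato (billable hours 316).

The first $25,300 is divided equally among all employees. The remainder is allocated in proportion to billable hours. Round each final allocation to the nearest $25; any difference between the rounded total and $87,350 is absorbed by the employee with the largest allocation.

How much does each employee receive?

Chaudhri: $27,000 | Nwosu: $25,450 | Lindqvist: $20,425 | Sato: $14,475

Equal tier: $25,300 ÷ 4 = $6,325 apiece.
Remainder $62,050 by billable hours (total 2,406): Chaudhri 20,657.54 → $20,650; Nwosu 19,135.95 → $19,125; Lindqvist 14,106.96 → $14,100; Sato 8,149.54 → $8,150.
Rounding difference +$25 on remainder applied to Chaudhri.
Totals: Chaudhri $6,325 + $20,675 = $27,000; Nwosu $6,325 + $19,125 = $25,450; Lindqvist $6,325 + $14,100 = $20,425; Sato $6,325 + $8,150 = $14,475.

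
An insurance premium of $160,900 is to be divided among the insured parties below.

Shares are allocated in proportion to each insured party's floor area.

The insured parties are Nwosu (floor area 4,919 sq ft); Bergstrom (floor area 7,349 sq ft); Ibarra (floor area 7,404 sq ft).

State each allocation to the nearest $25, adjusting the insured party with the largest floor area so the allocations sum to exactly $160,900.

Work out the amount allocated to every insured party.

Nwosu: $40,225 | Bergstrom: $60,100 | Ibarra: $60,575

Floor area total: 4,919 + 7,349 + 7,404 = 19,672.
Proportional shares: Nwosu 40,233.18; Bergstrom 60,108.48; Ibarra 60,558.34.
After rounding ($25): Nwosu $40,225; Bergstrom $60,100; Ibarra $60,550. Sum = $160,875.
Difference $160,900 − $160,875 = +$25 applied to largest floor area (Ibarra): Ibarra becomes $60,575.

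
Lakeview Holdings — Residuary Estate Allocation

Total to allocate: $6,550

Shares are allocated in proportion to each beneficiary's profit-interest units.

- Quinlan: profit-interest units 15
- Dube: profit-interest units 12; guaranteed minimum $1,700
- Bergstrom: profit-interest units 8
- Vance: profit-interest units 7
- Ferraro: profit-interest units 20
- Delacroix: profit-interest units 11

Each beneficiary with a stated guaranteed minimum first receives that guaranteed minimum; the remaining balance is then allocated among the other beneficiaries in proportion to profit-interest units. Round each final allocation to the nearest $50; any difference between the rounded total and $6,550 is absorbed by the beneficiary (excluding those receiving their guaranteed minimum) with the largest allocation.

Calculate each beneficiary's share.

Minimums first: Dube $1,700. Balance $4,850.
Balance split over remaining profit-interest units 61: Quinlan 1,192.62 → $1,200; Bergstrom 636.07 → $650; Vance 556.56 → $550; Ferraro 1,590.16 → $1,600; Delacroix 874.59 → $850.

Quinlan: $1,200; Dube: $1,700; Bergstrom: $650; Vance: $550; Ferraro: $1,600; Delacroix: $850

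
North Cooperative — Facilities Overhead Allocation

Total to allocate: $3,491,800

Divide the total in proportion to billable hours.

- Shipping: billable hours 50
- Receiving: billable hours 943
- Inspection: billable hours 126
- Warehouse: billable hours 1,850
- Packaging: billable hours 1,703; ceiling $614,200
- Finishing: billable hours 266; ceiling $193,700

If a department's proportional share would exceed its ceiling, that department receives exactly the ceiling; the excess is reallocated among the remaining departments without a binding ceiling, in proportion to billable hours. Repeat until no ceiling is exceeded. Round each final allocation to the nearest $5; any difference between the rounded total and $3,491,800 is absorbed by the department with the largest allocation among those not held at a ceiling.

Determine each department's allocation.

Shipping: $45,200; Receiving: $852,450; Inspection: $113,900; Warehouse: $1,672,350; Packaging: $614,200; Finishing: $193,700

Combined billable hours = 4,938.
Unconstrained shares: Shipping 35,356.42; Receiving 666,822.07; Inspection 89,098.18; Warehouse 1,308,187.53; Packaging 1,204,239.65; Finishing 188,096.15.
Held at cap: Packaging ($614,200); remaining pool $2,877,600 reallocated over remaining billable hours 3,235.
Held at cap: Finishing ($193,700); remaining pool $2,683,900 reallocated over remaining billable hours 2,969.
Shares after redistribution: Shipping 45,198.72 → $45,200; Receiving 852,447.86 → $852,450; Inspection 113,900.77 → $113,900; Warehouse 1,672,352.64 → $1,672,355.
Rounding difference −$5 applied to Warehouse → $1,672,350.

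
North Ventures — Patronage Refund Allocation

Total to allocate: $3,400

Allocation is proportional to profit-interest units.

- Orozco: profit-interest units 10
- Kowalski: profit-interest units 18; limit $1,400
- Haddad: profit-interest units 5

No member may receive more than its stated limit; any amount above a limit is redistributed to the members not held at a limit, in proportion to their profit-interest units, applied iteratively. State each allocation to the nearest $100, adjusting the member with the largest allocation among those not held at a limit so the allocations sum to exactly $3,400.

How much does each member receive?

Profit-interest units total: 33.
Proportional shares (ignoring caps): Orozco 1,030.30; Kowalski 1,854.55; Haddad 515.15.
Cap binds for Kowalski ($1,400); residual $2,000 reallocated over remaining profit-interest units 15.
Redistributed shares: Orozco 1,333.33 → $1,300; Haddad 666.67 → $700.

Orozco: $1,300 · Kowalski: $1,400 · Haddad: $700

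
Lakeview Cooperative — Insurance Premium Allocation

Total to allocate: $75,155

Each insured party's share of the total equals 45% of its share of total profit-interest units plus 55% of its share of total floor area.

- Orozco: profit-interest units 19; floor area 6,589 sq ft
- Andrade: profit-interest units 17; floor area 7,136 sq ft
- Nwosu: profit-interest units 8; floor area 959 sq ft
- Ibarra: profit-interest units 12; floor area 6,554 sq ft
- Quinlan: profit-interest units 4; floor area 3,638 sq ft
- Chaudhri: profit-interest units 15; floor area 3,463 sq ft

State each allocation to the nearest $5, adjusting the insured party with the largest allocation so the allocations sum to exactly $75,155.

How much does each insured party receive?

Totals — profit-interest units 75, floor area 28,339.
Composite weights (45% profit-interest units + 55% floor area): Orozco 0.2419; Andrade 0.2405; Nwosu 0.0666; Ibarra 0.1992; Quinlan 0.0946; Chaudhri 0.1572.
Proportional shares: Orozco 18,178.38; Andrade 18,074.38; Nwosu 5,006.24; Ibarra 14,970.82; Quinlan 7,110.10; Chaudhri 11,815.08.
Rounded to nearest $5: Orozco $18,180; Andrade $18,075; Nwosu $5,005; Ibarra $14,970; Quinlan $7,110; Chaudhri $11,815. Sum = $75,155.
Sum already equals the total — no adjustment.

Orozco: $18,180 · Andrade: $18,075 · Nwosu: $5,005 · Ibarra: $14,970 · Quinlan: $7,110 · Chaudhri: $11,815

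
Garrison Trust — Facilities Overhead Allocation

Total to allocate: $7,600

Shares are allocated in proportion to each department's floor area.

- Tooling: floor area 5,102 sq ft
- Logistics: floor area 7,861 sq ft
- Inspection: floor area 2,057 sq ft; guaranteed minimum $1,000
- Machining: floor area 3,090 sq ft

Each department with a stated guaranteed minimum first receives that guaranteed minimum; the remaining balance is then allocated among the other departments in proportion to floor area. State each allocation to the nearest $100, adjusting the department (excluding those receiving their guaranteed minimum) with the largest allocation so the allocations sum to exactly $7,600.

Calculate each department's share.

Minimums first: Inspection $1,000. Balance $6,600.
Balance split over remaining floor area 16,053: Tooling 2,097.63 → $2,100; Logistics 3,231.96 → $3,200; Machining 1,270.42 → $1,300.

Tooling: $2,100 | Logistics: $3,200 | Inspection: $1,000 | Machining: $1,300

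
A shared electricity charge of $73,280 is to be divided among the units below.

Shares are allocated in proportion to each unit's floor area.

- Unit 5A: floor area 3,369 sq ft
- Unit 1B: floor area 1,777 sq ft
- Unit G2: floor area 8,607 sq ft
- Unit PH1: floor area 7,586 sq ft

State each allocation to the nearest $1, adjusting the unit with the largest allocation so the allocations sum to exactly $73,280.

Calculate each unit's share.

Unit 5A: $11,569 | Unit 1B: $6,102 | Unit G2: $29,558 | Unit PH1: $26,051

Combined floor area = 21,339.
Raw shares: Unit 5A 3,369/21,339 × $73,280 = 11,569.44; Unit 1B 1,777/21,339 × $73,280 = 6,102.37; Unit G2 8,607/21,339 × $73,280 = 29,557.19; Unit PH1 7,586/21,339 × $73,280 = 26,050.99.
After rounding ($1): Unit 5A $11,569; Unit 1B $6,102; Unit G2 $29,557; Unit PH1 $26,051. Sum = $73,279.
Difference $73,280 − $73,279 = +$1 applied to largest allocation (Unit G2): Unit G2 becomes $29,558.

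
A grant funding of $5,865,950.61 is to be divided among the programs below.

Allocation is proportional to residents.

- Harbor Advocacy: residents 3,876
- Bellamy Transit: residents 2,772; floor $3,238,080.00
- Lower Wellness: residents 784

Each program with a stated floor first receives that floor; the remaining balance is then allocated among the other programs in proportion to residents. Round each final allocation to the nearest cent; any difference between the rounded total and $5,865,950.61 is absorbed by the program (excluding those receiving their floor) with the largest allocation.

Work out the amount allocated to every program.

Harbor Advocacy: $2,185,756.76 · Bellamy Transit: $3,238,080.00 · Lower Wellness: $442,113.85

Fund the minimums — Bellamy Transit $3,238,080.00. Remaining pool $2,627,870.61.
Remaining pool split over remaining residents 4,660: Harbor Advocacy 2,185,756.7563 → $2,185,756.76; Lower Wellness 442,113.8537 → $442,113.85.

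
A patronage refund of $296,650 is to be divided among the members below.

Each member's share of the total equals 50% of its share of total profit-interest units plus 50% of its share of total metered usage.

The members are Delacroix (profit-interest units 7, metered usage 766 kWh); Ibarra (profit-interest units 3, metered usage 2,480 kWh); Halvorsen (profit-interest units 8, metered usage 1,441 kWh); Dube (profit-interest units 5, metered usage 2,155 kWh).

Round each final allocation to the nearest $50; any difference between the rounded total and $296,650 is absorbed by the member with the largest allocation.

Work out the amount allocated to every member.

Delacroix: $61,750 · Ibarra: $73,100 · Halvorsen: $82,850 · Dube: $78,950

Totals — profit-interest units 23, metered usage 6,842.
Blended shares (50% profit-interest units + 50% metered usage): Delacroix 0.2082; Ibarra 0.2465; Halvorsen 0.2792; Dube 0.2662.
Raw shares: Delacroix 61,748.20; Ibarra 73,109.67; Halvorsen 82,830.17; Dube 78,961.95.
Rounded to nearest $50: Delacroix $61,750; Ibarra $73,100; Halvorsen $82,850; Dube $78,950. Sum = $296,650.
No rounding difference to absorb.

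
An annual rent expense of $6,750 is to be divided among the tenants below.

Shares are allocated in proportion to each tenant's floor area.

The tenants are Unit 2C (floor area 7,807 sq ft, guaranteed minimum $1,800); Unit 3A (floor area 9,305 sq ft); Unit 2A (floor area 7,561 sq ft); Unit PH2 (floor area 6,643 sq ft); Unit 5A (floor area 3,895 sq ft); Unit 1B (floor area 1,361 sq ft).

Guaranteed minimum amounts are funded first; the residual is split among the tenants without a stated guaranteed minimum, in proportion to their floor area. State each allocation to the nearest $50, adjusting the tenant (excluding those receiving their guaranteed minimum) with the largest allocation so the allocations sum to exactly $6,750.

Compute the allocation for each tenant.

Guaranteed amounts: Unit 2C $1,800. Residual $4,950.
Residual split over remaining floor area 28,765: Unit 3A 1,601.24 → $1,600; Unit 2A 1,301.13 → $1,300; Unit PH2 1,143.15 → $1,150; Unit 5A 670.27 → $650; Unit 1B 234.21 → $250.

Unit 2C: $1,800; Unit 3A: $1,600; Unit 2A: $1,300; Unit PH2: $1,150; Unit 5A: $650; Unit 1B: $250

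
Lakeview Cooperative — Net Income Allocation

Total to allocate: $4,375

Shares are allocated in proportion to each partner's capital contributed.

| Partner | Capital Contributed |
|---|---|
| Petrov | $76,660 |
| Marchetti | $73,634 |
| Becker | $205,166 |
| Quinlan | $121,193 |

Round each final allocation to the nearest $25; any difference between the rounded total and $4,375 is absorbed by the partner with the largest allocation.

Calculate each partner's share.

Petrov: $700 · Marchetti: $675 · Becker: $1,900 · Quinlan: $1,100

Combined capital contributed = 476,653.
Proportional shares: Petrov 76,660/476,653 × $4,375 = 703.63; Marchetti 73,634/476,653 × $4,375 = 675.86; Becker 205,166/476,653 × $4,375 = 1,883.13; Quinlan 121,193/476,653 × $4,375 = 1,112.38.
After rounding ($25): Petrov $700; Marchetti $675; Becker $1,875; Quinlan $1,100. Sum = $4,350.
Difference $4,375 − $4,350 = +$25 applied to largest allocation (Becker): Becker becomes $1,900.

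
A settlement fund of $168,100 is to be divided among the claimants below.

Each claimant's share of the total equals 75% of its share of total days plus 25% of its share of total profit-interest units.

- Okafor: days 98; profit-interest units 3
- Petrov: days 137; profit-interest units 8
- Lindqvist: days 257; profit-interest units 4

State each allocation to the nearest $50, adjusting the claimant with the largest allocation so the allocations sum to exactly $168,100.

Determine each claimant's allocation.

Okafor: $33,500 | Petrov: $57,500 | Lindqvist: $77,100

Totals — days 492, profit-interest units 15.
Combined weights (75% days + 25% profit-interest units): Okafor 0.1994; Petrov 0.3422; Lindqvist 0.4584.
Raw shares: Okafor 33,517.50; Petrov 57,519.58; Lindqvist 77,062.92.
After rounding ($50): Okafor $33,500; Petrov $57,500; Lindqvist $77,050. Sum = $168,050.
Difference $168,100 − $168,050 = +$50 applied to largest allocation (Lindqvist): Lindqvist becomes $77,100.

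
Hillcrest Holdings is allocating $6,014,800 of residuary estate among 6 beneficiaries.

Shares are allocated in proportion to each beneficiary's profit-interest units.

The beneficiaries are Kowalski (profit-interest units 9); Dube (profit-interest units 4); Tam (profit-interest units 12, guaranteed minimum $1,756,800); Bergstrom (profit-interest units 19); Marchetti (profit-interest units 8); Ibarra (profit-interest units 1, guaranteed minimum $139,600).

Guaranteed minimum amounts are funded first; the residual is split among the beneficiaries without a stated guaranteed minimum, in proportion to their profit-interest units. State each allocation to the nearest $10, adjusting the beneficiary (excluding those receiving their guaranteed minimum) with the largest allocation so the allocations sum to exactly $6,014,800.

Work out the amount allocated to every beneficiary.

Minimums first: Tam $1,756,800; Ibarra $139,600. Remaining pool $4,118,400.
Remaining pool split over remaining profit-interest units 40: Kowalski 926,640.00 → $926,640; Dube 411,840.00 → $411,840; Bergstrom 1,956,240.00 → $1,956,240; Marchetti 823,680.00 → $823,680.

Kowalski: $926,640 | Dube: $411,840 | Tam: $1,756,800 | Bergstrom: $1,956,240 | Marchetti: $823,680 | Ibarra: $139,600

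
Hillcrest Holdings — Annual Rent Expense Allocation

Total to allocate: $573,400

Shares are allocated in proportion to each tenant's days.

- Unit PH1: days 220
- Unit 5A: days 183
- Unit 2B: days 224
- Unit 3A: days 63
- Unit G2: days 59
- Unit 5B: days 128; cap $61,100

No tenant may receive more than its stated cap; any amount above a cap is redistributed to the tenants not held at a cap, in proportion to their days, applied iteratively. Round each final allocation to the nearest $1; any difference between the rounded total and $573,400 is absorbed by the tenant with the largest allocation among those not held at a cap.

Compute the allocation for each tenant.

Total days = 877.
Pro-rata shares before constraints: Unit PH1 143,840.36; Unit 5A 119,649.03; Unit 2B 146,455.64; Unit 3A 41,190.65; Unit G2 38,575.37; Unit 5B 83,688.94.
Capped: Unit 5B ($61,100); remaining pool $512,300 reallocated over remaining days 749.
Remaining shares: Unit PH1 150,475.30 → $150,475; Unit 5A 125,168.09 → $125,168; Unit 2B 153,211.21 → $153,211; Unit 3A 43,090.65 → $43,091; Unit G2 40,354.74 → $40,355.

Unit PH1: $150,475; Unit 5A: $125,168; Unit 2B: $153,211; Unit 3A: $43,091; Unit G2: $40,355; Unit 5B: $61,100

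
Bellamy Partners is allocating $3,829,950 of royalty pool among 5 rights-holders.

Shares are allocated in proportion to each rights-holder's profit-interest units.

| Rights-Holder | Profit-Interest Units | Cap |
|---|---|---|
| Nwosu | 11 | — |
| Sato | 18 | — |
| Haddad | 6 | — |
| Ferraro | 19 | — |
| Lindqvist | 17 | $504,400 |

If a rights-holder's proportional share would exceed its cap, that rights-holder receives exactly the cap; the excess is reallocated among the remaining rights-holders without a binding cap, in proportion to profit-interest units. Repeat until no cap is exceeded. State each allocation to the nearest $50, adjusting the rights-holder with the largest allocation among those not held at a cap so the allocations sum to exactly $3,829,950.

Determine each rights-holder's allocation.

Nwosu: $677,450 · Sato: $1,108,500 · Haddad: $369,500 · Ferraro: $1,170,100 · Lindqvist: $504,400

Profit-interest units total: 71.
Unconstrained shares: Nwosu 593,372.54; Sato 970,973.24; Haddad 323,657.75; Ferraro 1,024,916.20; Lindqvist 917,030.28.
Cap binds for Lindqvist ($504,400); remaining pool $3,325,550 reallocated over remaining profit-interest units 54.
Shares after redistribution: Nwosu 677,426.85 → $677,450; Sato 1,108,516.67 → $1,108,500; Haddad 369,505.56 → $369,500; Ferraro 1,170,100.93 → $1,170,100.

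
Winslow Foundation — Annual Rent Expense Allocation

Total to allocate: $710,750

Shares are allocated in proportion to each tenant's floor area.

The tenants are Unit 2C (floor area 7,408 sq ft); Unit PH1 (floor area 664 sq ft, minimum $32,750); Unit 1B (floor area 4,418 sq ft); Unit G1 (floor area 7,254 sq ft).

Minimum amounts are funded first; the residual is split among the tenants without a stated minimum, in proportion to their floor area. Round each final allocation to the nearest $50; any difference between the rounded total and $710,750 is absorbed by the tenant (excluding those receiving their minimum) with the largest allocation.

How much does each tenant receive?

Unit 2C: $263,250; Unit PH1: $32,750; Unit 1B: $157,000; Unit G1: $257,750

Fund the minimums — Unit PH1 $32,750. Residual $678,000.
Residual split over remaining floor area 19,080: Unit 2C 263,240.25 → $263,250; Unit 1B 156,991.82 → $157,000; Unit G1 257,767.92 → $257,750.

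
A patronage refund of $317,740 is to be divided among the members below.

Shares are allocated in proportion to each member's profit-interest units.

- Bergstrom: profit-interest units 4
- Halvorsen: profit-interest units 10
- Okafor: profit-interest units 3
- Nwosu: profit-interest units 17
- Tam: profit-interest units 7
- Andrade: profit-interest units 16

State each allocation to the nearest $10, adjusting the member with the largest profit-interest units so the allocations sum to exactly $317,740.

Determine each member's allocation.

Profit-interest units total: 4 + 10 + 3 + 17 + 7 + 16 = 57.
Unrounded shares: Bergstrom 22,297.54; Halvorsen 55,743.86; Okafor 16,723.16; Nwosu 94,764.56; Tam 39,020.70; Andrade 89,190.18.
At nearest $10: Bergstrom $22,300; Halvorsen $55,740; Okafor $16,720; Nwosu $94,760; Tam $39,020; Andrade $89,190. Sum = $317,730.
Difference $317,740 − $317,730 = +$10 applied to largest profit-interest units (Nwosu): Nwosu becomes $94,770.

Bergstrom: $22,300; Halvorsen: $55,740; Okafor: $16,720; Nwosu: $94,770; Tam: $39,020; Andrade: $89,190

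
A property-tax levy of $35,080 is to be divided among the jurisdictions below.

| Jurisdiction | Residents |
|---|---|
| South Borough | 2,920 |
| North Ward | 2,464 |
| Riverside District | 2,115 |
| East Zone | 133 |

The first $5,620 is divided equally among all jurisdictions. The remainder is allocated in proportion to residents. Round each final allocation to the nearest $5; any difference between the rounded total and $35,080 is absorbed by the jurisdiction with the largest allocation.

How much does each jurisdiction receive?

First tranche $5,620 split equally: $1,405 each.
Remainder $29,460 by residents (total 7,632): South Borough 11,271.38 → $11,270; North Ward 9,511.19 → $9,510; Riverside District 8,164.03 → $8,165; East Zone 513.39 → $515.
Totals: South Borough $1,405 + $11,270 = $12,675; North Ward $1,405 + $9,510 = $10,915; Riverside District $1,405 + $8,165 = $9,570; East Zone $1,405 + $515 = $1,920.

South Borough: $12,675 | North Ward: $10,915 | Riverside District: $9,570 | East Zone: $1,920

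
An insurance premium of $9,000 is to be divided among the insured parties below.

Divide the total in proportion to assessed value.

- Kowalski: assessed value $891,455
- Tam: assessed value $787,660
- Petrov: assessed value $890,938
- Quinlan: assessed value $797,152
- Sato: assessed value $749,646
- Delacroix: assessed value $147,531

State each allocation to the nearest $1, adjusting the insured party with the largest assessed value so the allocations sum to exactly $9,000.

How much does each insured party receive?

Kowalski: $1,883 | Tam: $1,662 | Petrov: $1,880 | Quinlan: $1,682 | Sato: $1,582 | Delacroix: $311

Assessed value total: 891,455 + 787,660 + 890,938 + 797,152 + 749,646 + 147,531 = 4,264,382.
Pro-rata amounts: Kowalski 1,881.42; Tam 1,662.36; Petrov 1,880.33; Quinlan 1,682.39; Sato 1,582.13; Delacroix 311.36.
Rounded to nearest $1: Kowalski $1,881; Tam $1,662; Petrov $1,880; Quinlan $1,682; Sato $1,582; Delacroix $311. Sum = $8,998.
Difference $9,000 − $8,998 = +$2 applied to largest assessed value (Kowalski): Kowalski becomes $1,883.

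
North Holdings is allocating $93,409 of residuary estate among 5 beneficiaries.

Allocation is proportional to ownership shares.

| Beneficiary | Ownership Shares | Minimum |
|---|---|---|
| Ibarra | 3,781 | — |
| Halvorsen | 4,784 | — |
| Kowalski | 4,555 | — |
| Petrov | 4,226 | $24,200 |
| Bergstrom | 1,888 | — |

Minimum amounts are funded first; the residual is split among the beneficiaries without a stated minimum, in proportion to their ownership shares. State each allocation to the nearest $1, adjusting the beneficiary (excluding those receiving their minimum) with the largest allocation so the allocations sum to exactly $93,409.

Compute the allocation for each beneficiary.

Ibarra: $17,436 | Halvorsen: $22,062 | Kowalski: $21,005 | Petrov: $24,200 | Bergstrom: $8,706

Minimums first: Petrov $24,200. Residual $69,209.
Residual split over remaining ownership shares 15,008: Ibarra 17,435.98 → $17,436; Halvorsen 22,061.29 → $22,061; Kowalski 21,005.26 → $21,005; Bergstrom 8,706.46 → $8,706.
Rounding difference +$1 applied to Halvorsen → $22,062.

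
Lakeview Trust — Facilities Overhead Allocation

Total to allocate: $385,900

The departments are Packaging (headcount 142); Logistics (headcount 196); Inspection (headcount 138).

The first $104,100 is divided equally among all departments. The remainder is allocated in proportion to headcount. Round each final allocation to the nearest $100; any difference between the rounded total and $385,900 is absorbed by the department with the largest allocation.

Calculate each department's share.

Equal tier: $104,100 ÷ 3 = $34,700 apiece.
Remainder $281,800 by headcount (total 476): Packaging 84,066.39 → $84,100; Logistics 116,035.29 → $116,000; Inspection 81,698.32 → $81,700.
Totals: Packaging $34,700 + $84,100 = $118,800; Logistics $34,700 + $116,000 = $150,700; Inspection $34,700 + $81,700 = $116,400.

Packaging: $118,800 | Logistics: $150,700 | Inspection: $116,400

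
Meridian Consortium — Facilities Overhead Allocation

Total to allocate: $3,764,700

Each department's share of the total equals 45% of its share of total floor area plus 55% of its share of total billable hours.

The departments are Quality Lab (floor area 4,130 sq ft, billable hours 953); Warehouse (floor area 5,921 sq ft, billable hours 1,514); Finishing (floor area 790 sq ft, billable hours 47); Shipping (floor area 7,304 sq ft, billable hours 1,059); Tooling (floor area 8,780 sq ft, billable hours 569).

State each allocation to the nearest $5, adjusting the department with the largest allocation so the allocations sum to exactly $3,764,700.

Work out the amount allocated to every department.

Floor area total 26,925; billable hours total 4,142.
Combined weights (45% floor area + 55% billable hours): Quality Lab 0.1956; Warehouse 0.3000; Finishing 0.0194; Shipping 0.2627; Tooling 0.2223.
Proportional shares: Quality Lab 736,263.20; Warehouse 1,129,396.31; Finishing 73,201.91; Shipping 988,959.95; Tooling 836,878.63.
After rounding ($5): Quality Lab $736,265; Warehouse $1,129,395; Finishing $73,200; Shipping $988,960; Tooling $836,880. Sum = $3,764,700.
Rounded total matches; no reconciliation needed.

Quality Lab: $736,265; Warehouse: $1,129,395; Finishing: $73,200; Shipping: $988,960; Tooling: $836,880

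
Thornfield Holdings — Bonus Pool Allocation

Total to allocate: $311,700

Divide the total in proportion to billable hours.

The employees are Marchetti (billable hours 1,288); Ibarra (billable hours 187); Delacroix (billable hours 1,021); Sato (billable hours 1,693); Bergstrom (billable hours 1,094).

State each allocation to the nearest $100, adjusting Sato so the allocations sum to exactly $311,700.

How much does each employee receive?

Marchetti: $76,000; Ibarra: $11,000; Delacroix: $60,200; Sato: $100,000; Bergstrom: $64,500

Billable hours total: 5,283.
Raw shares: Marchetti 1,288/5,283 × $311,700 = 75,992.73; Ibarra 187/5,283 × $311,700 = 11,033.11; Delacroix 1,021/5,283 × $311,700 = 60,239.58; Sato 1,693/5,283 × $311,700 = 99,887.96; Bergstrom 1,094/5,283 × $311,700 = 64,546.62.
After rounding ($100): Marchetti $76,000; Ibarra $11,000; Delacroix $60,200; Sato $99,900; Bergstrom $64,500. Sum = $311,600.
Difference $311,700 − $311,600 = +$100 applied to Sato: Sato becomes $100,000.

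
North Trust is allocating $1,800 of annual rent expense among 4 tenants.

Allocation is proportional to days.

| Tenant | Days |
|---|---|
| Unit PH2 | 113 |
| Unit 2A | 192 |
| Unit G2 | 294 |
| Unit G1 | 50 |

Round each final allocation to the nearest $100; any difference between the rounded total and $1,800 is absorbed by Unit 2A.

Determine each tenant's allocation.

Unit PH2: $300 · Unit 2A: $600 · Unit G2: $800 · Unit G1: $100

Sum of days: 649.
Raw shares: Unit PH2 113/649 × $1,800 = 313.41; Unit 2A 192/649 × $1,800 = 532.51; Unit G2 294/649 × $1,800 = 815.41; Unit G1 50/649 × $1,800 = 138.67.
Rounded to nearest $100: Unit PH2 $300; Unit 2A $500; Unit G2 $800; Unit G1 $100. Sum = $1,700.
Difference $1,800 − $1,700 = +$100 applied to Unit 2A: Unit 2A becomes $600.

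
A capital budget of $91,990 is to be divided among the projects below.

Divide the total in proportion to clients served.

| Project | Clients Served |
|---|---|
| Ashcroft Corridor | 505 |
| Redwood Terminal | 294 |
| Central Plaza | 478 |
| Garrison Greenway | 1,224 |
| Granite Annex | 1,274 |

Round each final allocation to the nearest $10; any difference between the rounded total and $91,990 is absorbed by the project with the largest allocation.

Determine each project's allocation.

Ashcroft Corridor: $12,310; Redwood Terminal: $7,160; Central Plaza: $11,650; Garrison Greenway: $29,830; Granite Annex: $31,040

Sum of clients served: 3,775.
Proportional shares: Ashcroft Corridor 505/3,775 × $91,990 = 12,305.95; Redwood Terminal 294/3,775 × $91,990 = 7,164.25; Central Plaza 478/3,775 × $91,990 = 11,648.01; Garrison Greenway 1,224/3,775 × $91,990 = 29,826.69; Granite Annex 1,274/3,775 × $91,990 = 31,045.10.
Rounded to nearest $10: Ashcroft Corridor $12,310; Redwood Terminal $7,160; Central Plaza $11,650; Garrison Greenway $29,830; Granite Annex $31,050. Sum = $92,000.
Difference $91,990 − $92,000 = −$10 applied to largest allocation (Granite Annex): Granite Annex becomes $31,040.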